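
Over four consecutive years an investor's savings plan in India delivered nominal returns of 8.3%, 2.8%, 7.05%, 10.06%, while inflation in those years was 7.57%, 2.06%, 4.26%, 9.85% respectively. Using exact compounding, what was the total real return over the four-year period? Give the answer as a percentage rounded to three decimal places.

Nominal growth factor = 1.0830 × 1.0280 × 1.0705 × 1.1006 = 1.311710
Price-level growth factor = 1.0757 × 1.0206 × 1.0426 × 1.0985 = 1.257374
Real growth factor = 1.311710 / 1.257374 = 1.043214
Total real return = 1.043214 − 1 → 4.321%.

4.321%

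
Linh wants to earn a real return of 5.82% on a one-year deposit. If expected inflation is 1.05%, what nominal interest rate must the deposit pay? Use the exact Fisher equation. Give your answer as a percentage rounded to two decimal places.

6.93%

(1 + i) = (1 + r)(1 + π) = 1.05820 × 1.01050 = 1.0693111
i = 1.0693111 − 1, so the required nominal rate is 6.93%.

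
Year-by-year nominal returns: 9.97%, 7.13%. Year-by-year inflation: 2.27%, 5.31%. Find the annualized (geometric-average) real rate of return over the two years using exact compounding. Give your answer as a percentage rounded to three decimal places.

Nominal growth factor = 1.0997 × 1.0713 = 1.178108610
Price-level growth factor = 1.0227 × 1.0531 = 1.077005370
Real growth factor = 1.178108610 / 1.077005370 = 1.093874407
Annualized real rate = 1.093874407^(1/2) − 1 = 4.58845% → 4.588%.

4.588%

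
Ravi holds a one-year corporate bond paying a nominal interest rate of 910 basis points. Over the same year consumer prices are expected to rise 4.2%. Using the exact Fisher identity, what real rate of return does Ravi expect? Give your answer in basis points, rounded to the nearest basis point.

470 basis points

By the Fisher identity, 1 + r = (1 + i)/(1 + π).
1 + r = 1.09100 / 1.04200 = 1.047025
r = 1.047025 − 1 = 4.7025%, i.e. 470 basis points.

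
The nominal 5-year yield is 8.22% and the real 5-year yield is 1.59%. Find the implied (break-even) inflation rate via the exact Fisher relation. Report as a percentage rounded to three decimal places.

(1 + π) = (1 + i)/(1 + r) = 1.08220 / 1.01590 = 1.065262
Break-even inflation = 1.065262 − 1 → 6.526%.

6.526%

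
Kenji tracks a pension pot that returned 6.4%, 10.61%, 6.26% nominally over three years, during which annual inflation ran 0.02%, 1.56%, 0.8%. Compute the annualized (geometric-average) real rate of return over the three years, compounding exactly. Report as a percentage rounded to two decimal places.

Nominal growth factor = 1.0640 × 1.1061 × 1.0626 = 1.25056374
Price-level growth factor = 1.0002 × 1.0156 × 1.0080 = 1.02392954
Real growth factor = 1.25056374 / 1.02392954 = 1.22133768
Annualized real rate = 1.22133768^(1/3) − 1 = 6.8920% → 6.89%.

6.89%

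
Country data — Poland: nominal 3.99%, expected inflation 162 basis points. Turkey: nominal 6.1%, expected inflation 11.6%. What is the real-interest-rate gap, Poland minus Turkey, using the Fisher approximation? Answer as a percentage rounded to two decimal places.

7.87%

Poland: 3.99% − 1.62% = 2.370%
Turkey: 6.1% − 11.6% = -5.500%
Differential = 7.870% → 7.87%.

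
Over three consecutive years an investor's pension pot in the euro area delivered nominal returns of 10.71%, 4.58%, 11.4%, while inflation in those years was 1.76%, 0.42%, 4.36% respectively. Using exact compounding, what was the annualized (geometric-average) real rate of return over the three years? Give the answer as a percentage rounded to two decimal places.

Compound the nominal returns: 1.1071 × 1.0458 × 1.1140 = 1.28979497.
Compound inflation: 1.0176 × 1.0042 × 1.0436 = 1.06642762.
Deflate: 1.28979497 / 1.06642762 = 1.20945383.
Annualized real rate = 1.20945383^(1/3) − 1 = 6.5442% → 6.54%.

6.54%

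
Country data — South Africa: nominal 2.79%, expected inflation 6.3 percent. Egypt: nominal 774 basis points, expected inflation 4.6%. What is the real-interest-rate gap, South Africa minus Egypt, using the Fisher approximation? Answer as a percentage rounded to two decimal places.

South Africa: 2.79% − 6.3% = -3.510%
Egypt: 7.74% − 4.6% = 3.140%
Differential = -6.650% → -6.65%.

-6.65%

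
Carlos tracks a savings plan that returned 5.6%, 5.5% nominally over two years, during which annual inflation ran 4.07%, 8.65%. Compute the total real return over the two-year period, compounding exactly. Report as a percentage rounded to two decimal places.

Compound the nominal returns: 1.0560 × 1.0550 = 1.114080.
Compound inflation: 1.0407 × 1.0865 = 1.130721.
Deflate: 1.114080 / 1.130721 = 0.985283.
Total real return = 0.985283 − 1 → -1.47%.

-1.47%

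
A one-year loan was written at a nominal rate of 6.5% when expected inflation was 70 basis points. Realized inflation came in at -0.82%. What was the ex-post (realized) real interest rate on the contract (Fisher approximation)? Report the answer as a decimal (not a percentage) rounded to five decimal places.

0.07320

Ex-post: 6.5% − (-0.82%) = 7.320%
So the realized real rate is 0.07320.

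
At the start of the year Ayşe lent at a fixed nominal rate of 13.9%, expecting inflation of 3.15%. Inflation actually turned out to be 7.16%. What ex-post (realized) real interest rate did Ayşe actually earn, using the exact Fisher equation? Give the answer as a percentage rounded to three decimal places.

Ex-post: (1 + 0.1390)/(1 + 0.0716) − 1 = 6.2897%
So the realized real rate is 6.290%.

6.290%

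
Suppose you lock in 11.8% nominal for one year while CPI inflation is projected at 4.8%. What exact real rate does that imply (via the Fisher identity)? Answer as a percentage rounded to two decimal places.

6.68%

1 + r = 1.11800 / 1.04800 = 1.066794
r = 1.066794 − 1 = 6.6794%, i.e. 6.68%.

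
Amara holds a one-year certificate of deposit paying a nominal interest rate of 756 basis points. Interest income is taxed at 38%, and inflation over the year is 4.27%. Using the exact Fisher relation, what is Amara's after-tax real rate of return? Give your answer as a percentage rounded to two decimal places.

0.40%

After-tax nominal return = 7.56% × (1 − 0.38) = 4.6872%.
1 + r = 1.046872 / 1.04270 = 1.004001
After-tax real rate = 1.004001 − 1 → 0.40%.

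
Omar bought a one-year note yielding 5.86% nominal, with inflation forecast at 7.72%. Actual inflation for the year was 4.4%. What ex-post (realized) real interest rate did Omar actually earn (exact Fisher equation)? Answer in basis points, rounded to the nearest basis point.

Ex-post: (1 + 0.0586)/(1 + 0.0440) − 1 = 1.3985%
So the realized real rate is 140 basis points.

140 basis points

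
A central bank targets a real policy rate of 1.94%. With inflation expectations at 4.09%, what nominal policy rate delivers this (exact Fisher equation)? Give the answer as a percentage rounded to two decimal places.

6.11%

(1 + i) = (1 + r)(1 + π) = 1.01940 × 1.04090 = 1.06109346
i = 1.06109346 − 1, so the required nominal rate is 6.11%.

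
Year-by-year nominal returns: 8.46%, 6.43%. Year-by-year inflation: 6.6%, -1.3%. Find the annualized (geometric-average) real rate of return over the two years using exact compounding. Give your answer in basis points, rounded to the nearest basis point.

474 basis points

Compound the nominal returns: 1.0846 × 1.0643 = 1.15433978.
Compound inflation: 1.0660 × 0.9870 = 1.05214200.
Deflate: 1.15433978 / 1.05214200 = 1.09713307.
Annualized real rate = 1.09713307^(1/2) − 1 = 4.7441% → 474 basis points.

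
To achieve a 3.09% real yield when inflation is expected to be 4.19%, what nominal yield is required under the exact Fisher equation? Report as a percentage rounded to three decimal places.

7.409%

(1 + i) = (1 + r)(1 + π) = 1.03090 × 1.04190 = 1.07409471
i = 1.07409471 − 1, so the required nominal rate is 7.409%.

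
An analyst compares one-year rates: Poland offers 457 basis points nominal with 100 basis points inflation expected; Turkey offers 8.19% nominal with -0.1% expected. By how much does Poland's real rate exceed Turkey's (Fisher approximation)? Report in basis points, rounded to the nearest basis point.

Poland: 4.57% − 1% = 3.570%
Turkey: 8.19% − (-0.1%) = 8.290%
Differential = -4.720% → -472 basis points.

-472 basis points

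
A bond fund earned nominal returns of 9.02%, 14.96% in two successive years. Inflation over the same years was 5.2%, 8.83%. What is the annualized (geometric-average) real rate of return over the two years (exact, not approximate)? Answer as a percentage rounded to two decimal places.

Compound the nominal returns: 1.0902 × 1.1496 = 1.25329392.
Compound inflation: 1.0520 × 1.0883 = 1.14489160.
Deflate: 1.25329392 / 1.14489160 = 1.09468348.
Annualized real rate = 1.09468348^(1/2) − 1 = 4.6271% → 4.63%.

4.63%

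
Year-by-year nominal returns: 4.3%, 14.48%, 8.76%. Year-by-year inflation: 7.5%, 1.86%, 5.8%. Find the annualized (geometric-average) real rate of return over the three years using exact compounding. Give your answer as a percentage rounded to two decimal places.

Compound the nominal returns: 1.0430 × 1.1448 × 1.0876 = 1.29862311.
Compound inflation: 1.0750 × 1.0186 × 1.0580 = 1.15850471.
Deflate: 1.29862311 / 1.15850471 = 1.12094763.
Annualized real rate = 1.12094763^(1/3) − 1 = 3.8792% → 3.88%.

3.88%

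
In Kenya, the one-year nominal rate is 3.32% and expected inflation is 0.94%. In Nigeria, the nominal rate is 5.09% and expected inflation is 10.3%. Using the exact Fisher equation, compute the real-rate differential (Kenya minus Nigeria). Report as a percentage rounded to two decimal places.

7.08%

Kenya: (1 + 0.0332)/(1 + 0.0094) − 1 = 2.3578%
Nigeria: (1 + 0.0509)/(1 + 0.1030) − 1 = -4.7235%
Differential = 2.3578% − (-4.7235%) = 7.0813% → 7.08%.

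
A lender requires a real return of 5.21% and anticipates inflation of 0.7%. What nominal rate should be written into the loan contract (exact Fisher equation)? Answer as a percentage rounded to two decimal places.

5.95%

(1 + i) = (1 + r)(1 + π) = 1.05210 × 1.00700 = 1.0594647
i = 1.0594647 − 1, so the required nominal rate is 5.95%.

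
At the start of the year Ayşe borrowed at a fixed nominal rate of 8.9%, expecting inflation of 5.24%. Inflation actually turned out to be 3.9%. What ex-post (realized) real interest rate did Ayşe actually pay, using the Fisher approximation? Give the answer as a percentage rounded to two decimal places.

5.00%

Ex-post: 8.9% − 3.9% = 5.000%
So the realized real rate is 5.00%.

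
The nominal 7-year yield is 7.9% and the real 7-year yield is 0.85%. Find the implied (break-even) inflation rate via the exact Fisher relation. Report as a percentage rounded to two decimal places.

6.99%

(1 + π) = (1 + i)/(1 + r) = 1.07900 / 1.00850 = 1.069906
Break-even inflation = 1.069906 − 1 → 6.99%.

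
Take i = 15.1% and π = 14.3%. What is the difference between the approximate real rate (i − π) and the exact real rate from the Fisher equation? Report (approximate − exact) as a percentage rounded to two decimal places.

0.10%

Approximate: r ≈ 15.100% − 14.300% = 0.8000%
Exact: (1 + 0.1510)/(1 + 0.1430) − 1 = 0.6999%
Error = 0.8000% − 0.6999% = 0.1001% → 0.10%.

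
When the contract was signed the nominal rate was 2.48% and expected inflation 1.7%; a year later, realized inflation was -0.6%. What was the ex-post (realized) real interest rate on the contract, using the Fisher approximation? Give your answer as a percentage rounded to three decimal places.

3.080%

Ex-post: 2.48% − (-0.6%) = 3.080%
So the realized real rate is 3.080%.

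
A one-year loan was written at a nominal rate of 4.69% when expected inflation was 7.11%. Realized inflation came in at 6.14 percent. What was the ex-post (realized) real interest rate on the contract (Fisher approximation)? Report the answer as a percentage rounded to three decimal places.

-1.450%

Ex-post: 4.69% − 6.14% = -1.450%
So the realized real rate is -1.450%.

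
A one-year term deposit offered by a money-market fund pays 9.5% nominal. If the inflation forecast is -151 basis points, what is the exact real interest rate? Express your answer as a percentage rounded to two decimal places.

11.18%

By the Fisher equation, 1 + r = (1 + i)/(1 + π).
1 + r = 1.09500 / 0.98490 = 1.111788
r = 1.111788 − 1 = 11.1788%, i.e. 11.18%.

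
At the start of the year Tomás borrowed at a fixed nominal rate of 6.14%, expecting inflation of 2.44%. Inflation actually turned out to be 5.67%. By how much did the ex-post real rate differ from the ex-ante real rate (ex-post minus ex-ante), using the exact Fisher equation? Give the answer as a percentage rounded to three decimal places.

Ex-ante: (1 + 0.0614)/(1 + 0.0244) − 1 = 3.6119%
Ex-post: (1 + 0.0614)/(1 + 0.0567) − 1 = 0.4448%
Difference (ex-post − ex-ante) = -3.1671% → -3.167%.

-3.167%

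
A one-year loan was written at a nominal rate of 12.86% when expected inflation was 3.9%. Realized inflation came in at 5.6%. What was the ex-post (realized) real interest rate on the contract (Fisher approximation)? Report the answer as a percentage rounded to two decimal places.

Ex-post: 12.86% − 5.6% = 7.260%
So the realized real rate is 7.26%.

7.26%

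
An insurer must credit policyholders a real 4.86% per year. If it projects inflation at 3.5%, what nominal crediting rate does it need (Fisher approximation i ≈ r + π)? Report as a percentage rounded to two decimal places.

i ≈ r + π = 4.86% + 3.5% = 8.36%.

8.36%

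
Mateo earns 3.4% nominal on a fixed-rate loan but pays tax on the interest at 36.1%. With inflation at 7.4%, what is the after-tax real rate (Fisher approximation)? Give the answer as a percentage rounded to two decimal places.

After-tax nominal return = 3.4% × (1 − 0.361) = 2.1726%.
r ≈ 2.1726% − 7.4% → -5.23%.

-5.23%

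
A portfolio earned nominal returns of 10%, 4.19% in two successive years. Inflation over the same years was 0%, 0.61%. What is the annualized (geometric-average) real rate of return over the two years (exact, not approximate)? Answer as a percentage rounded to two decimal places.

Compound the nominal returns: 1.1000 × 1.0419 = 1.14609000.
Compound inflation: 1.0000 × 1.0061 = 1.00610000.
Deflate: 1.14609000 / 1.00610000 = 1.13914124.
Annualized real rate = 1.13914124^(1/2) − 1 = 6.7306% → 6.73%.

6.73%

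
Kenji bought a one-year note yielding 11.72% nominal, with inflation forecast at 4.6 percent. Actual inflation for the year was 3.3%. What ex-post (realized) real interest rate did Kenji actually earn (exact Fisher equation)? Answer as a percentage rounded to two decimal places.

Ex-post: (1 + 0.1172)/(1 + 0.0330) − 1 = 8.1510%
So the realized real rate is 8.15%.

8.15%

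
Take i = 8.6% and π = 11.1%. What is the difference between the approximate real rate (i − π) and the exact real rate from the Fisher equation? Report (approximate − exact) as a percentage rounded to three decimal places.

-0.250%

Approximate: r ≈ 8.600% − 11.100% = -2.5000%
Exact: (1 + 0.0860)/(1 + 0.1110) − 1 = -2.2502%
Error = -2.5000% − (-2.2502%) = -0.2498% → -0.250%.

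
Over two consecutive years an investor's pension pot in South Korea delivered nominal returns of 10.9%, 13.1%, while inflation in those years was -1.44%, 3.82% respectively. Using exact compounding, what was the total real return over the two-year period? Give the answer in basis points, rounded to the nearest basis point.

2258 basis points

Compound the nominal returns: 1.1090 × 1.1310 = 1.254279.
Compound inflation: 0.9856 × 1.0382 = 1.023250.
Deflate: 1.254279 / 1.023250 = 1.225780.
Total real return = 1.225780 − 1 → 2258 basis points.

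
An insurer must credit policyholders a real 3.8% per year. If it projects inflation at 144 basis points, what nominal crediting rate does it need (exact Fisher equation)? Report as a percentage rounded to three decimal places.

(1 + i) = (1 + r)(1 + π) = 1.03800 × 1.01440 = 1.0529472
i = 1.0529472 − 1, so the required nominal rate is 5.295%.

5.295%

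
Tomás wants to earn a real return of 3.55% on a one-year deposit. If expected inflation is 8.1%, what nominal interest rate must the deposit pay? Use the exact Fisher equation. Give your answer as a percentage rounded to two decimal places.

11.94%

(1 + i) = (1 + r)(1 + π) = 1.03550 × 1.08100 = 1.1193755
i = 1.1193755 − 1, so the required nominal rate is 11.94%.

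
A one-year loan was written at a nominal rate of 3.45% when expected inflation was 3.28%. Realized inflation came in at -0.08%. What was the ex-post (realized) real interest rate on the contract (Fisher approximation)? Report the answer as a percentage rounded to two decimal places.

3.53%

Ex-post: 3.45% − (-0.08%) = 3.530%
So the realized real rate is 3.53%.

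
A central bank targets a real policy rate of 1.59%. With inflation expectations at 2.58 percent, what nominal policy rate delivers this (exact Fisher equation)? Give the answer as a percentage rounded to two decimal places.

(1 + i) = (1 + r)(1 + π) = 1.01590 × 1.02580 = 1.04211022
i = 1.04211022 − 1, so the required nominal rate is 4.21%.

4.21%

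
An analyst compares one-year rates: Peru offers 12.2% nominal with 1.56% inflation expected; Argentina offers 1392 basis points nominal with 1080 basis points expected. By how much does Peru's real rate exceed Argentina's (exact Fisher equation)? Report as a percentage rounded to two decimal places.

7.66%

Peru: (1 + 0.1220)/(1 + 0.0156) − 1 = 10.4766%
Argentina: (1 + 0.1392)/(1 + 0.1080) − 1 = 2.8159%
Differential = 10.4766% − 2.8159% = 7.6607% → 7.66%.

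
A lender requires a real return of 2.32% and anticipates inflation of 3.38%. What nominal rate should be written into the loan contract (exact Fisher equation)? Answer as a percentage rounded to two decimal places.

(1 + i) = (1 + r)(1 + π) = 1.02320 × 1.03380 = 1.05778416
i = 1.05778416 − 1, so the required nominal rate is 5.78%.

5.78%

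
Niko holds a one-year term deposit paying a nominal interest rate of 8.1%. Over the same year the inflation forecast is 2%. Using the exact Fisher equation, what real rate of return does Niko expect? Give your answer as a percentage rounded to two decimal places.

5.98%

By the Fisher equation, 1 + r = (1 + i)/(1 + π).
1 + r = 1.08100 / 1.02000 = 1.059804
r = 1.059804 − 1 = 5.9804%, i.e. 5.98%.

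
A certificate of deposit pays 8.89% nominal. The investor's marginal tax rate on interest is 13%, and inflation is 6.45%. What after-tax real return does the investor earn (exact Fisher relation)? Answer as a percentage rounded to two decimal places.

After-tax nominal return = 8.89% × (1 − 0.13) = 7.7343%.
1 + r = 1.077343 / 1.06450 = 1.012065
After-tax real rate = 1.012065 − 1 → 1.21%.

1.21%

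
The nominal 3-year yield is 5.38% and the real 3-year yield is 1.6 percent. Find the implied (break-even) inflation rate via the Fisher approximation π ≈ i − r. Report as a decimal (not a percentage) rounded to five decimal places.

π ≈ i − r = 5.38% − 1.6% → 0.03780.

0.03780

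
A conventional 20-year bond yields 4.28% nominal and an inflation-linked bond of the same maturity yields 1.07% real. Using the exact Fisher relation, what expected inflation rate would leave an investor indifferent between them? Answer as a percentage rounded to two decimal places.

(1 + π) = (1 + i)/(1 + r) = 1.04280 / 1.01070 = 1.031760
Break-even inflation = 1.031760 − 1 → 3.18%.

3.18%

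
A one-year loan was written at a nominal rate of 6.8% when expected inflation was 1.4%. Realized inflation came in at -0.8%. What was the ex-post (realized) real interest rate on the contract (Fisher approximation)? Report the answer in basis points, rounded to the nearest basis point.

760 basis points

Ex-post: 6.8% − (-0.8%) = 7.600%
So the realized real rate is 760 basis points.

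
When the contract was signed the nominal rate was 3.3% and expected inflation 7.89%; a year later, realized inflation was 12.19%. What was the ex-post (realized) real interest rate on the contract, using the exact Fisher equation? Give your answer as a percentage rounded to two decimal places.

-7.92%

Ex-post: (1 + 0.0330)/(1 + 0.1219) − 1 = -7.9241%
So the realized real rate is -7.92%.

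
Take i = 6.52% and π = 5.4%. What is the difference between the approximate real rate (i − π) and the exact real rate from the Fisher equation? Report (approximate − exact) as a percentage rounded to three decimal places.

Approximate: r ≈ 6.520% − 5.400% = 1.1200%
Exact: (1 + 0.0652)/(1 + 0.0540) − 1 = 1.0626%
Error = 1.1200% − 1.0626% = 0.0574% → 0.057%.

0.057%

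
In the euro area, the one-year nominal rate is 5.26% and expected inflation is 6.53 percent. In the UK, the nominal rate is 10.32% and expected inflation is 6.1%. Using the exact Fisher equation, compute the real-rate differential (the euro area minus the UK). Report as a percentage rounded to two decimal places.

-5.17%

The euro area: (1 + 0.0526)/(1 + 0.0653) − 1 = -1.1922%
The UK: (1 + 0.1032)/(1 + 0.0610) − 1 = 3.9774%
Differential = -1.1922% − 3.9774% = -5.1695% → -5.17%.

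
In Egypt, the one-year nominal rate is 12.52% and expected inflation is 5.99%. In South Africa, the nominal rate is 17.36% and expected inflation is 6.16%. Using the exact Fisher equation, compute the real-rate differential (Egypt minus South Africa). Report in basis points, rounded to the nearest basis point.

Egypt: (1 + 0.1252)/(1 + 0.0599) − 1 = 6.1610%
South Africa: (1 + 0.1736)/(1 + 0.0616) − 1 = 10.5501%
Differential = 6.1610% − 10.5501% = -4.3892% → -439 basis points.

-439 basis points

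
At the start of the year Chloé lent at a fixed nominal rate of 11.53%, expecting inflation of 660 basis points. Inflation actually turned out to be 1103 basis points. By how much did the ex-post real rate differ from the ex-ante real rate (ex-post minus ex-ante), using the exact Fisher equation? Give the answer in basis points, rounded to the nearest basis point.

Ex-ante: (1 + 0.1153)/(1 + 0.0660) − 1 = 4.6248%
Ex-post: (1 + 0.1153)/(1 + 0.1103) − 1 = 0.4503%
Difference (ex-post − ex-ante) = -4.1744% → -417 basis points.

-417 basis points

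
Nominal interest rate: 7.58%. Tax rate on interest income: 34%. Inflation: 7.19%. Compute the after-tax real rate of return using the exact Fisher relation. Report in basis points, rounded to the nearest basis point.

After-tax nominal return = 7.58% × (1 − 0.34) = 5.0028%.
1 + r = 1.050028 / 1.07190 = 0.979595
After-tax real rate = 0.979595 − 1 → -204 basis points.

-204 basis points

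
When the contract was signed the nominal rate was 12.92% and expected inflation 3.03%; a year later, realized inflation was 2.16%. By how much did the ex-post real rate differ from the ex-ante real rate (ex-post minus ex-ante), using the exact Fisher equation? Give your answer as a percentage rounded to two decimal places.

Ex-ante: (1 + 0.1292)/(1 + 0.0303) − 1 = 9.5991%
Ex-post: (1 + 0.1292)/(1 + 0.0216) − 1 = 10.5325%
Difference (ex-post − ex-ante) = 0.9334% → 0.93%.

0.93%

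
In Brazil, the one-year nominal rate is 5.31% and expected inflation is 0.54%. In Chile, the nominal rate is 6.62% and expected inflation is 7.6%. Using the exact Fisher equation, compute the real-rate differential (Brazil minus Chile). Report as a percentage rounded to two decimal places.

5.66%

Brazil: (1 + 0.0531)/(1 + 0.0054) − 1 = 4.7444%
Chile: (1 + 0.0662)/(1 + 0.0760) − 1 = -0.9108%
Differential = 4.7444% − (-0.9108%) = 5.6552% → 5.66%.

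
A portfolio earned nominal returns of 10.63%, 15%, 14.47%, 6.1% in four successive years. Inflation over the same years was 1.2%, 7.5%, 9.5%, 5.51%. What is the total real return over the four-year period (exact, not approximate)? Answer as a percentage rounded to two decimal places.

Nominal growth factor = 1.1063 × 1.1500 × 1.1447 × 1.0610 = 1.545176
Price-level growth factor = 1.0120 × 1.0750 × 1.0950 × 1.0551 = 1.256888
Real growth factor = 1.545176 / 1.256888 = 1.229366
Total real return = 1.229366 − 1 → 22.94%.

22.94%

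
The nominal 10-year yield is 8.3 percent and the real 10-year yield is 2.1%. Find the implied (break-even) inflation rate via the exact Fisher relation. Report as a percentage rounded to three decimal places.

6.072%

(1 + π) = (1 + i)/(1 + r) = 1.08300 / 1.02100 = 1.0607248
Break-even inflation = 1.0607248 − 1 → 6.072%.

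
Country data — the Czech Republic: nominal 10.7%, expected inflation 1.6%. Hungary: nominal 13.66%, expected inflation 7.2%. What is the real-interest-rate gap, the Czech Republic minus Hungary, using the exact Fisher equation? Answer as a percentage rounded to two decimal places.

The Czech Republic: (1 + 0.1070)/(1 + 0.0160) − 1 = 8.9567%
Hungary: (1 + 0.1366)/(1 + 0.0720) − 1 = 6.0261%
Differential = 8.9567% − 6.0261% = 2.9306% → 2.93%.

2.93%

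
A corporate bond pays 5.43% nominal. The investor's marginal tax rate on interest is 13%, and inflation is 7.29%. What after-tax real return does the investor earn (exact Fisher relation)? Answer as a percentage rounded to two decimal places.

-2.39%

After-tax nominal return = 5.43% × (1 − 0.13) = 4.7241%.
1 + r = 1.047241 / 1.07290 = 0.976084
After-tax real rate = 0.976084 − 1 → -2.39%.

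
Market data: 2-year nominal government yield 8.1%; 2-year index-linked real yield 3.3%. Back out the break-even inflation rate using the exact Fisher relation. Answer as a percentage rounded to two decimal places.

(1 + π) = (1 + i)/(1 + r) = 1.08100 / 1.03300 = 1.046467
Break-even inflation = 1.046467 − 1 → 4.65%.

4.65%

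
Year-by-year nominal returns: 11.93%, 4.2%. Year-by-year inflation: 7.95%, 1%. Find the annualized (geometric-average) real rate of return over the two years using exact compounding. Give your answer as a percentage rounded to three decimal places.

Nominal growth factor = 1.1193 × 1.0420 = 1.16631060
Price-level growth factor = 1.0795 × 1.0100 = 1.09029500
Real growth factor = 1.16631060 / 1.09029500 = 1.06972021
Annualized real rate = 1.06972021^(1/2) − 1 = 3.4273% → 3.427%.

3.427%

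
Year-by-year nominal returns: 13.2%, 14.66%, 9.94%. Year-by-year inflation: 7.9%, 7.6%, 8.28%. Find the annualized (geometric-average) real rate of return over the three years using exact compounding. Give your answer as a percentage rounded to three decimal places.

Compound the nominal returns: 1.1320 × 1.1466 × 1.0994 = 1.42696755.
Compound inflation: 1.0790 × 1.0760 × 1.0828 = 1.25713513.
Deflate: 1.42696755 / 1.25713513 = 1.13509480.
Annualized real rate = 1.13509480^(1/3) − 1 = 4.3143% → 4.314%.

4.314%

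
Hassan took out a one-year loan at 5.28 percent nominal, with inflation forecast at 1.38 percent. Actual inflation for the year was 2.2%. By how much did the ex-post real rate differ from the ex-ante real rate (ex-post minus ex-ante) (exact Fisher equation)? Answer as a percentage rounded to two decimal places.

-0.83%

Ex-ante: (1 + 0.0528)/(1 + 0.0138) − 1 = 3.8469%
Ex-post: (1 + 0.0528)/(1 + 0.0220) − 1 = 3.0137%
Difference (ex-post − ex-ante) = -0.8332% → -0.83%.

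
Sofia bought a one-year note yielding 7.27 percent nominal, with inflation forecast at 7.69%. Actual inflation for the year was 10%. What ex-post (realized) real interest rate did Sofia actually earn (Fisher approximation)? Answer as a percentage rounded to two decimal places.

Ex-post: 7.27% − 10% = -2.730%
So the realized real rate is -2.73%.

-2.73%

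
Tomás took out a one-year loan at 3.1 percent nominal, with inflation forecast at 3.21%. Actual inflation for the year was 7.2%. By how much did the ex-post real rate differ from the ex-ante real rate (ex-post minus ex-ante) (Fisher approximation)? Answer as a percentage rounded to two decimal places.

Ex-ante: 3.1% − 3.21% = -0.110%
Ex-post: 3.1% − 7.2% = -4.100%
Difference (ex-post − ex-ante) = -3.9900% → -3.99%.

-3.99%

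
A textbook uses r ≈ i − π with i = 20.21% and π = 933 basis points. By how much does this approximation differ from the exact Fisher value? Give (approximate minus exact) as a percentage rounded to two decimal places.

0.93%

Approximate: r ≈ 20.210% − 9.330% = 10.8800%
Exact: (1 + 0.2021)/(1 + 0.0933) − 1 = 9.9515%
Error = 10.8800% − 9.9515% = 0.9285% → 0.93%.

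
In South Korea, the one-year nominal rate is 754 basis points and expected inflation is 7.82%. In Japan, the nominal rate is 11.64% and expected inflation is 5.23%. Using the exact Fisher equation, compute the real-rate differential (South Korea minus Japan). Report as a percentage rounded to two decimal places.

-6.35%

South Korea: (1 + 0.0754)/(1 + 0.0782) − 1 = -0.2597%
Japan: (1 + 0.1164)/(1 + 0.0523) − 1 = 6.0914%
Differential = -0.2597% − 6.0914% = -6.3511% → -6.35%.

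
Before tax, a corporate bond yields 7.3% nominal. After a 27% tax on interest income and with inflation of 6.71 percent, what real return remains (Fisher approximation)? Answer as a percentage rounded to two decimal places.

-1.38%

After-tax nominal return = 7.3% × (1 − 0.27) = 5.3290%.
r ≈ 5.3290% − 6.71% → -1.38%.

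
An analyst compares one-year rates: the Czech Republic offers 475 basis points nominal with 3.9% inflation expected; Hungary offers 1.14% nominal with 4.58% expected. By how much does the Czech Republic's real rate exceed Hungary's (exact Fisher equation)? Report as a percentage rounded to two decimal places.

The Czech Republic: (1 + 0.0475)/(1 + 0.0390) − 1 = 0.8181%
Hungary: (1 + 0.0114)/(1 + 0.0458) − 1 = -3.2893%
Differential = 0.8181% − (-3.2893%) = 4.1074% → 4.11%.

4.11%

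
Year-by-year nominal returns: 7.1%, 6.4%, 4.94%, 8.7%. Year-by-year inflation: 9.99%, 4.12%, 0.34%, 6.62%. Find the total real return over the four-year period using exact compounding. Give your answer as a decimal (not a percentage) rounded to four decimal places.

0.0610

Nominal growth factor = 1.0710 × 1.0640 × 1.0494 × 1.0870 = 1.299875
Price-level growth factor = 1.0999 × 1.0412 × 1.0034 × 1.0662 = 1.225181
Real growth factor = 1.299875 / 1.225181 = 1.060966
Total real return = 1.060966 − 1 → 0.0610.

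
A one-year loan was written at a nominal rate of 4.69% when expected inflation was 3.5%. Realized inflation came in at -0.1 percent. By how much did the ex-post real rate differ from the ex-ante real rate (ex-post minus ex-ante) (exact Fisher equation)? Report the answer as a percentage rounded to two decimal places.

Ex-ante: (1 + 0.0469)/(1 + 0.0350) − 1 = 1.14976%
Ex-post: (1 + 0.0469)/(1 − 0.0010) − 1 = 4.79479%
Difference (ex-post − ex-ante) = 3.64504% → 3.65%.

3.65%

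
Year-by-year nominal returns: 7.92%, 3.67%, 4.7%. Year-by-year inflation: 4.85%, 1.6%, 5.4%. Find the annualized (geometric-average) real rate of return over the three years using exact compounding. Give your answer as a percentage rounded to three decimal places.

1.422%

Nominal growth factor = 1.0792 × 1.0367 × 1.0470 = 1.17139055
Price-level growth factor = 1.0485 × 1.0160 × 1.0540 = 1.12280090
Real growth factor = 1.17139055 / 1.12280090 = 1.04327539
Annualized real rate = 1.04327539^(1/3) − 1 = 1.4222% → 1.422%.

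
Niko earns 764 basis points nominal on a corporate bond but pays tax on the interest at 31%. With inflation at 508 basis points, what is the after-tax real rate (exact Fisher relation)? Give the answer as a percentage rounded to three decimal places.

0.182%

After-tax nominal return = 7.64% × (1 − 0.31) = 5.2716%.
1 + r = 1.052716 / 1.05080 = 1.001823
After-tax real rate = 1.001823 − 1 → 0.182%.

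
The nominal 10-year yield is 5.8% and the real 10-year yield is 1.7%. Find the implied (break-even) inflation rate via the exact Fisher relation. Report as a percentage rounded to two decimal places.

4.03%

(1 + π) = (1 + i)/(1 + r) = 1.05800 / 1.01700 = 1.040315
Break-even inflation = 1.040315 − 1 → 4.03%.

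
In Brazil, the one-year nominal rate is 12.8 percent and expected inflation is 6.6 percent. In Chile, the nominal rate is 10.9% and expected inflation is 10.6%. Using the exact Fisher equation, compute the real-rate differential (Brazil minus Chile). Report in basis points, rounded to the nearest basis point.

Brazil: (1 + 0.1280)/(1 + 0.0660) − 1 = 5.8161%
Chile: (1 + 0.1090)/(1 + 0.1060) − 1 = 0.2712%
Differential = 5.8161% − 0.2712% = 5.5449% → 554 basis points.

554 basis points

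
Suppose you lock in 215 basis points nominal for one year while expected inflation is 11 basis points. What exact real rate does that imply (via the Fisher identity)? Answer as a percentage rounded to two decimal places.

2.04%

By the Fisher identity, 1 + r = (1 + i)/(1 + π).
1 + r = 1.02150 / 1.00110 = 1.020378
r = 1.020378 − 1 = 2.0378%, i.e. 2.04%.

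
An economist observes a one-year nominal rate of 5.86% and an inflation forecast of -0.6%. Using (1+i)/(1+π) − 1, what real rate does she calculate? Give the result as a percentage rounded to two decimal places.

6.50%

By the Fisher identity, 1 + r = (1 + i)/(1 + π).
1 + r = 1.05860 / 0.99400 = 1.064990
r = 1.064990 − 1 = 6.4990%, i.e. 6.50%.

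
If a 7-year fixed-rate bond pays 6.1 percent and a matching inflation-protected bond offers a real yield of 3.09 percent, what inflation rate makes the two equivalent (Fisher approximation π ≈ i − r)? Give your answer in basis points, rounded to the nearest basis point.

301 basis points

π ≈ i − r = 6.1% − 3.09% → 301 basis points.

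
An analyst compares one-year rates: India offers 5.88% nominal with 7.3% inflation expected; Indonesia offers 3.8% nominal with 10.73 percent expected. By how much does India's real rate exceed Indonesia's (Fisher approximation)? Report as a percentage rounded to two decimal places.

India: 5.88% − 7.3% = -1.420%
Indonesia: 3.8% − 10.73% = -6.930%
Differential = 5.510% → 5.51%.

5.51%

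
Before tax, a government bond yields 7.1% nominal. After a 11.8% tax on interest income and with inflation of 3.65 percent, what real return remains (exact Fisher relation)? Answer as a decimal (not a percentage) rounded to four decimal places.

After-tax nominal return = 7.1% × (1 − 0.118) = 6.2622%.
1 + r = 1.062622 / 1.03650 = 1.025202
After-tax real rate = 1.025202 − 1 → 0.0252.

0.0252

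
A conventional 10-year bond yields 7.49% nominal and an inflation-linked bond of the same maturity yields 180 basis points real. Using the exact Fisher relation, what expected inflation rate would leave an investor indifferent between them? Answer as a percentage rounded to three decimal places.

(1 + π) = (1 + i)/(1 + r) = 1.07490 / 1.01800 = 1.055894
Break-even inflation = 1.055894 − 1 → 5.589%.

5.589%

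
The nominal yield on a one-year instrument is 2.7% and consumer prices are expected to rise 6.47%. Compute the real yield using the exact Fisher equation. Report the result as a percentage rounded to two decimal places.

-3.54%

By the Fisher relation, 1 + r = (1 + i)/(1 + π).
1 + r = 1.02700 / 1.06470 = 0.964591
r = 0.964591 − 1 = -3.5409%, i.e. -3.54%.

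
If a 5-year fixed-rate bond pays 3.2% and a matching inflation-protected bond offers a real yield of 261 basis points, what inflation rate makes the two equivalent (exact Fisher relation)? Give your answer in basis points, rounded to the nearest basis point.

57 basis points

(1 + π) = (1 + i)/(1 + r) = 1.03200 / 1.02610 = 1.0057499
Break-even inflation = 1.0057499 − 1 → 57 basis points.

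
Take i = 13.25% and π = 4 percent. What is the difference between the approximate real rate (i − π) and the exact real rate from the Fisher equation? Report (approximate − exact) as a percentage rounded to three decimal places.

Approximate: r ≈ 13.250% − 4.000% = 9.2500%
Exact: (1 + 0.1325)/(1 + 0.0400) − 1 = 8.8942%
Error = 9.2500% − 8.8942% = 0.3558% → 0.356%.

0.356%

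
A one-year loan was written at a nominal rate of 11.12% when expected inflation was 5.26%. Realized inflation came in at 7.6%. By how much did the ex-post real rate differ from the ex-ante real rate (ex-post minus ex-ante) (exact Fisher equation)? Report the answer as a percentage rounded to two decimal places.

Ex-ante: (1 + 0.1112)/(1 + 0.0526) − 1 = 5.5672%
Ex-post: (1 + 0.1112)/(1 + 0.0760) − 1 = 3.2714%
Difference (ex-post − ex-ante) = -2.2958% → -2.30%.

-2.30%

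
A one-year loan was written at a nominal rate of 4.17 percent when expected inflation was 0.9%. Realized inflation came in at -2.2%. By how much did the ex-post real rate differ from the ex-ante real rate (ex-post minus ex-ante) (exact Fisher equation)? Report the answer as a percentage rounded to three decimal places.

Ex-ante: (1 + 0.0417)/(1 + 0.0090) − 1 = 3.24083%
Ex-post: (1 + 0.0417)/(1 − 0.0220) − 1 = 6.51329%
Difference (ex-post − ex-ante) = 3.27246% → 3.272%.

3.272%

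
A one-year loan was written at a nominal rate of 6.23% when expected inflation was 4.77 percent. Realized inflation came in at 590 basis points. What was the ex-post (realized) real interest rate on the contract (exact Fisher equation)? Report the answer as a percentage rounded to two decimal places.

Ex-post: (1 + 0.0623)/(1 + 0.0590) − 1 = 0.3116%
So the realized real rate is 0.31%.

0.31%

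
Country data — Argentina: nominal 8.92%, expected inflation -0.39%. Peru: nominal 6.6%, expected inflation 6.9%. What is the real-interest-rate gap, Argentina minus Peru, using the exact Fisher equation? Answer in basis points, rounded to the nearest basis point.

Argentina: (1 + 0.0892)/(1 − 0.0039) − 1 = 9.3465%
Peru: (1 + 0.0660)/(1 + 0.0690) − 1 = -0.2806%
Differential = 9.3465% − (-0.2806%) = 9.6271% → 963 basis points.

963 basis points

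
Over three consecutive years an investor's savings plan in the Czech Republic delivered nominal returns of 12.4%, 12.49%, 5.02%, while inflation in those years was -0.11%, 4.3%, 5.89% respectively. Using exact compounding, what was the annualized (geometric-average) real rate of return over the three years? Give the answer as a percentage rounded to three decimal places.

6.373%

Nominal growth factor = 1.1240 × 1.1249 × 1.0502 = 1.32785986
Price-level growth factor = 0.9989 × 1.0430 × 1.0589 = 1.10321782
Real growth factor = 1.32785986 / 1.10321782 = 1.20362437
Annualized real rate = 1.20362437^(1/3) − 1 = 6.3727% → 6.373%.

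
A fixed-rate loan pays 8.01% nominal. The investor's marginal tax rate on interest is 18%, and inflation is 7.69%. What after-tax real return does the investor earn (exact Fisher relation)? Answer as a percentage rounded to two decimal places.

After-tax nominal return = 8.01% × (1 − 0.18) = 6.5682%.
1 + r = 1.065682 / 1.07690 = 0.989583
After-tax real rate = 0.989583 − 1 → -1.04%.

-1.04%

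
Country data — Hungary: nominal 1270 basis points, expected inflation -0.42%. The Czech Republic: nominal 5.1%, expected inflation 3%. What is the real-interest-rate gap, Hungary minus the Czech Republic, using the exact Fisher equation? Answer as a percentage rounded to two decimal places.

Hungary: (1 + 0.1270)/(1 − 0.0042) − 1 = 13.1753%
The Czech Republic: (1 + 0.0510)/(1 + 0.0300) − 1 = 2.0388%
Differential = 13.1753% − 2.0388% = 11.1365% → 11.14%.

11.14%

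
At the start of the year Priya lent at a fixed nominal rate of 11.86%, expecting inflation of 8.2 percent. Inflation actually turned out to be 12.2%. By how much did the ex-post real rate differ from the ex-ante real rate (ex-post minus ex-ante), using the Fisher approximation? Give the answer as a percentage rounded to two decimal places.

-4.00%

Ex-ante: 11.86% − 8.2% = 3.660%
Ex-post: 11.86% − 12.2% = -0.340%
Difference (ex-post − ex-ante) = -4.0000% → -4.00%.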